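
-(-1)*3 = 3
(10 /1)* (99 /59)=16.78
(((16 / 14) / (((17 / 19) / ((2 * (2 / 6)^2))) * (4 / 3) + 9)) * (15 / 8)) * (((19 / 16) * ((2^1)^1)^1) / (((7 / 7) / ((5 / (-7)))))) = -9025 / 35672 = -0.25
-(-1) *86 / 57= 1.51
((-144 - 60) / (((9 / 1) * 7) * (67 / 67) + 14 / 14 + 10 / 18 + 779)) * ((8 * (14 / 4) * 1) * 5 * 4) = -128520 / 949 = -135.43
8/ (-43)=-0.19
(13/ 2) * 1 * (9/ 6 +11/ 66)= 65/ 6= 10.83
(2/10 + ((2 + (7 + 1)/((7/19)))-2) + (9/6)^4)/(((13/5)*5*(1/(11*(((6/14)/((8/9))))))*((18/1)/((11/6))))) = 1827947/1630720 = 1.12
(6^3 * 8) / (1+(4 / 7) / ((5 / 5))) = 12096 / 11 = 1099.64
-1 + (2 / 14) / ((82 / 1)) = -573 / 574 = -1.00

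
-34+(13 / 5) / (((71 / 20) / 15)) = -1634 / 71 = -23.01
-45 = -45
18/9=2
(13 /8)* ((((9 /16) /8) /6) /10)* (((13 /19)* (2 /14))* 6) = 1521 /1361920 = 0.00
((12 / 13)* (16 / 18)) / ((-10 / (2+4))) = -0.49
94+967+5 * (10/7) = 7477/7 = 1068.14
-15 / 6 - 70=-145 / 2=-72.50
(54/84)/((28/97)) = 873/392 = 2.23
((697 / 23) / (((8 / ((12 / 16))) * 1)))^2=4372281 / 541696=8.07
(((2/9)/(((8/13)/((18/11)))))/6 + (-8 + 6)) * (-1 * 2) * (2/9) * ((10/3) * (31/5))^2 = 964844/2673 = 360.96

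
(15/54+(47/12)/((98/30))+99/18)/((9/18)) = 12307/882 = 13.95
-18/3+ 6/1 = 0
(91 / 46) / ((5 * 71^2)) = 91 / 1159430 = 0.00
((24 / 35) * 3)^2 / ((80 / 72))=23328 / 6125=3.81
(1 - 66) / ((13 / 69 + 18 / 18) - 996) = 4485 / 68642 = 0.07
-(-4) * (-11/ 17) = -44/ 17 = -2.59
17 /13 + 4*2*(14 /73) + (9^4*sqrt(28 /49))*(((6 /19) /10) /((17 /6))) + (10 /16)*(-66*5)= -772137 /3796 + 236196*sqrt(7) /11305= -148.13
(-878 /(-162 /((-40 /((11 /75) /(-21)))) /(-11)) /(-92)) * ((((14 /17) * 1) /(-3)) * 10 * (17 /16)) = -13444375 /1242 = -10824.78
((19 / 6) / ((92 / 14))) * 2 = 133 / 138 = 0.96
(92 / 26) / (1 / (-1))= -46 / 13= -3.54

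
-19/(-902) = 19/902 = 0.02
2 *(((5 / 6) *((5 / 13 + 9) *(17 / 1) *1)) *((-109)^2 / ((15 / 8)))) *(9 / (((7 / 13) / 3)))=591388656 / 7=84484093.71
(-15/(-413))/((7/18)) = 270/2891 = 0.09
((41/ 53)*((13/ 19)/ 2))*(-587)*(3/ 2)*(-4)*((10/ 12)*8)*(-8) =-50059360/ 1007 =-49711.38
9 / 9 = 1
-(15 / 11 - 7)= 62 / 11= 5.64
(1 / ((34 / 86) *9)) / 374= 0.00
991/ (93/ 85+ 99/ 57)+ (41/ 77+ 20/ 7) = 124429097/ 352044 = 353.45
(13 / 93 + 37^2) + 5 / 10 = 1369.64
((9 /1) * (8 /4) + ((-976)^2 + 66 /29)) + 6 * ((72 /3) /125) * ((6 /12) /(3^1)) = 3453162196 /3625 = 952596.47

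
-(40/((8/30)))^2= -22500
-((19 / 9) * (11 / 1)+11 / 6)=-451 / 18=-25.06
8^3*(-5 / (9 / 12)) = -10240 / 3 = -3413.33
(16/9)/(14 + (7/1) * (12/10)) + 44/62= 1541/1953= 0.79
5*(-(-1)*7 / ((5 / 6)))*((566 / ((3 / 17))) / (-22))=-67354 / 11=-6123.09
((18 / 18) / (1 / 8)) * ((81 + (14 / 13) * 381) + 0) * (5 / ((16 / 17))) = 20880.58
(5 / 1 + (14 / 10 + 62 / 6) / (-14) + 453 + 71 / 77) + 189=647.08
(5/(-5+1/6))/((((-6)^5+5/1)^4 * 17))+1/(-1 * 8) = -1797854556560367373/14382836452482937064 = -0.13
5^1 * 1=5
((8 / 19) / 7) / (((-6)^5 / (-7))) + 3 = 55405 / 18468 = 3.00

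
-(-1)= 1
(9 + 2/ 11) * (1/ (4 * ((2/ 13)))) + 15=2633/ 88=29.92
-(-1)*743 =743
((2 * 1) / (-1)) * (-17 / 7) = 34 / 7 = 4.86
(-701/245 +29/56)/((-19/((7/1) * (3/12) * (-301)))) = -197499/3040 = -64.97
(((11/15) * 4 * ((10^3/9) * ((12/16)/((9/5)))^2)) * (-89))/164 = -611875/19926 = -30.71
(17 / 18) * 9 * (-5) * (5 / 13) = -425 / 26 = -16.35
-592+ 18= -574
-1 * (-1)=1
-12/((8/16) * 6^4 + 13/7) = -84/4549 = -0.02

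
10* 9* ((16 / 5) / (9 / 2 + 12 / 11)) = 2112 / 41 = 51.51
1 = 1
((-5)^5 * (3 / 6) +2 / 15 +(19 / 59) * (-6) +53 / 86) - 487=-78038726 / 38055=-2050.68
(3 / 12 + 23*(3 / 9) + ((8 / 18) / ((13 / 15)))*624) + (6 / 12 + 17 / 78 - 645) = -16451 / 52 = -316.37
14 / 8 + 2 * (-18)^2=2599 / 4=649.75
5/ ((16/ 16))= 5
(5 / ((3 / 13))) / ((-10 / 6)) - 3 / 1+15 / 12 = -59 / 4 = -14.75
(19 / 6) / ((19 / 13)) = 13 / 6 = 2.17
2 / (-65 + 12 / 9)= -6 / 191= -0.03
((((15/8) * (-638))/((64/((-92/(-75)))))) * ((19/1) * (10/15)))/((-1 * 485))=139403/232800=0.60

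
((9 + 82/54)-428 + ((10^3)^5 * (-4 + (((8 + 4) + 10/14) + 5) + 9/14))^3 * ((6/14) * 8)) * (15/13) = 3288843404999999999999999999999999999999999999864679640/280917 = 11707527152148143401787720000000000000000000000000.00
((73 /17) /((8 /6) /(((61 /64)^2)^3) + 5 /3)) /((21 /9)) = 3760987328353 /7040565963459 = 0.53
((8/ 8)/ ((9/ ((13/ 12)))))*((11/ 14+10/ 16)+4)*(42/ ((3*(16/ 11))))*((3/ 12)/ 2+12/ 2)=38.40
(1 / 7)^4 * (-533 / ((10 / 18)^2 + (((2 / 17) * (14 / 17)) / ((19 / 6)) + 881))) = -237062943 / 941177915734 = -0.00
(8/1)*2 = 16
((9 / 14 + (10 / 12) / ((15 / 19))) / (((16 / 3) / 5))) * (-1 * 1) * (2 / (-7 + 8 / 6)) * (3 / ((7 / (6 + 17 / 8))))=1.96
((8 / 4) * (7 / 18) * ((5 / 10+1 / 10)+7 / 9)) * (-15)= -434 / 27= -16.07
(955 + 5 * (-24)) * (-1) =-835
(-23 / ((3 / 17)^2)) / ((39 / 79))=-525113 / 351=-1496.05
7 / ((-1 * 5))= -1.40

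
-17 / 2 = -8.50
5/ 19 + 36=689/ 19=36.26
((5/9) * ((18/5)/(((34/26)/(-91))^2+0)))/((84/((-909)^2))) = 55065293829/578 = 95268674.44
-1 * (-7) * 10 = 70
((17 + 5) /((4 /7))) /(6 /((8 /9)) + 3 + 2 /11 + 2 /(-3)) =5082 /1223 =4.16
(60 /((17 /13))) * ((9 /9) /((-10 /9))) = -702 /17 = -41.29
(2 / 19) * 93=186 / 19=9.79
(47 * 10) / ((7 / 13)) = 6110 / 7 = 872.86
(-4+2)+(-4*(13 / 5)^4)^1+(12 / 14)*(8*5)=-658458 / 4375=-150.50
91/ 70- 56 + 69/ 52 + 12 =-10757/ 260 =-41.37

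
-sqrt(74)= -8.60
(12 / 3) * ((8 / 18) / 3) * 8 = 128 / 27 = 4.74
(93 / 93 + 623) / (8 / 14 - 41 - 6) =-336 / 25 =-13.44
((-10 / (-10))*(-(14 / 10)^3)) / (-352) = 343 / 44000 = 0.01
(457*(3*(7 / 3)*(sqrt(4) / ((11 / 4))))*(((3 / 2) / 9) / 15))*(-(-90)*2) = 51184 / 11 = 4653.09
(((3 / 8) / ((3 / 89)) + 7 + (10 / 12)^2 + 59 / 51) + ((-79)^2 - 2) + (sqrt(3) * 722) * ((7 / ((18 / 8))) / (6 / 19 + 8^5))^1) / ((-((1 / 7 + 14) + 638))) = -53626909 / 5587560 - 1344364 * sqrt(3) / 12789719415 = -9.60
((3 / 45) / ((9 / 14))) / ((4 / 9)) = 7 / 30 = 0.23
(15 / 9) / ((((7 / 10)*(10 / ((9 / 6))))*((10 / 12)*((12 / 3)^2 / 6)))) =9 / 56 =0.16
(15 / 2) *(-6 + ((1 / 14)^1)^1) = -1245 / 28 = -44.46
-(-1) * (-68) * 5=-340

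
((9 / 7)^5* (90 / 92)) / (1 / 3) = 7971615 / 773122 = 10.31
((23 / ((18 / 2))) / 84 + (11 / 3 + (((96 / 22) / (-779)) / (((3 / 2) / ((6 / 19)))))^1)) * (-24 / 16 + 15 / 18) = -454911593 / 184627674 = -2.46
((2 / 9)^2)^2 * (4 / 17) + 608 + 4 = 68260708 / 111537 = 612.00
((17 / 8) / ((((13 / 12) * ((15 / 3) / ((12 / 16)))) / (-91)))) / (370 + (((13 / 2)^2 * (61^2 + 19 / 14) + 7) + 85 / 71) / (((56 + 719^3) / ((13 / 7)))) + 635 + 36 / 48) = -30776421581003 / 1156056402987193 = -0.03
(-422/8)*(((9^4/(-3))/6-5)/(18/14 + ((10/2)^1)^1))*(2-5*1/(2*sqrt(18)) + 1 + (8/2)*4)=20738557/352-5457515*sqrt(2)/4224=57089.16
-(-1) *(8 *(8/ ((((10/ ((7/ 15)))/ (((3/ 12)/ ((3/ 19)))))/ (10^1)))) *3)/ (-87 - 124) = -2128/ 3165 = -0.67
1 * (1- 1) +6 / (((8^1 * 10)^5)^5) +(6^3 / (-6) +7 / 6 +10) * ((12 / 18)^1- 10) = 394034259330643196630794240000000000000000000000027 / 1700051933833072276930560000000000000000000000000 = 231.78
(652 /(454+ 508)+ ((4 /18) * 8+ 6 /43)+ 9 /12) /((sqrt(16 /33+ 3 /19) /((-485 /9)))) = -1207988045 * sqrt(252681) /2700620676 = -224.85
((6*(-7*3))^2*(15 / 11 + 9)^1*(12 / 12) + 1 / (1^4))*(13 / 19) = 112575.96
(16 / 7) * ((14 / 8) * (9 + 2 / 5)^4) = 19518724 / 625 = 31229.96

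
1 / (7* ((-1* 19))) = -1 / 133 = -0.01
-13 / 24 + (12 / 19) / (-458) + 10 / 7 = 647291 / 730968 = 0.89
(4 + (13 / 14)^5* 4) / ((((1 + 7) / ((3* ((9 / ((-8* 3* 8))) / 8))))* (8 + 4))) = -2727351 / 2202927104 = -0.00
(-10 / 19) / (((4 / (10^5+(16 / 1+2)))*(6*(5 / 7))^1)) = -350063 / 114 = -3070.73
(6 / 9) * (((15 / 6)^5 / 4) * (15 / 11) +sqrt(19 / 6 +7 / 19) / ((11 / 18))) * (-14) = -109375 / 352 - 28 * sqrt(45942) / 209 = -339.44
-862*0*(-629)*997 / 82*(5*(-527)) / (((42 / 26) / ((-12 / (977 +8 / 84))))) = 0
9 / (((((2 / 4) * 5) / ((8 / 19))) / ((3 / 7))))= 432 / 665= 0.65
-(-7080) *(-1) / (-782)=3540 / 391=9.05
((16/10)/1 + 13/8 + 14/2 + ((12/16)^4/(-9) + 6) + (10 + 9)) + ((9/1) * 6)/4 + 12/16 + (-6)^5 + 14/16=-9888877/1280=-7725.69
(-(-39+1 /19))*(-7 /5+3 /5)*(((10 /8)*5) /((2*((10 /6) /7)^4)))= -14391594 /475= -30298.09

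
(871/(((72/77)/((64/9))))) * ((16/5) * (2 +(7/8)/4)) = 19047028/405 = 47029.70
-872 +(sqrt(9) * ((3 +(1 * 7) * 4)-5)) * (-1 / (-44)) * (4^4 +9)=-8849 / 22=-402.23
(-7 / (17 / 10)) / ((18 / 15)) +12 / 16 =-547 / 204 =-2.68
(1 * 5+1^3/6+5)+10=121/6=20.17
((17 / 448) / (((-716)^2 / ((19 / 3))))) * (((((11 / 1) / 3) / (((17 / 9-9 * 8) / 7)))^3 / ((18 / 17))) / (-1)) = 358117529 / 16486333921753088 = 0.00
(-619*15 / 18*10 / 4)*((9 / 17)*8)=-5461.76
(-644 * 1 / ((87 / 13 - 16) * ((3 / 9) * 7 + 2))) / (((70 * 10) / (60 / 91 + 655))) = 823377 / 55055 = 14.96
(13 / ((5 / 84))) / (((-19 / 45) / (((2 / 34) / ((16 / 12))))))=-7371 / 323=-22.82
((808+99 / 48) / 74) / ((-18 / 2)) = -12961 / 10656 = -1.22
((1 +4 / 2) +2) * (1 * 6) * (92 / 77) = 35.84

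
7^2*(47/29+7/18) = 51401/522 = 98.47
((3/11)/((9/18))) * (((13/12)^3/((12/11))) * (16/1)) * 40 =10985/27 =406.85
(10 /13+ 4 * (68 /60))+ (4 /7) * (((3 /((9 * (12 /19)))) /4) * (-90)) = -4049 /2730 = -1.48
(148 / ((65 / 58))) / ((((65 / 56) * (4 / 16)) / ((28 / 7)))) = 7691264 / 4225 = 1820.42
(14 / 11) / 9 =14 / 99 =0.14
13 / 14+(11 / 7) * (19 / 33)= 11 / 6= 1.83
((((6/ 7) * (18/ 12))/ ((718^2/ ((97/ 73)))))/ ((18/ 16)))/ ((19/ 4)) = 776/ 1251305629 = 0.00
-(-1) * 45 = 45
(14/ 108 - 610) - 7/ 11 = -362641/ 594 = -610.51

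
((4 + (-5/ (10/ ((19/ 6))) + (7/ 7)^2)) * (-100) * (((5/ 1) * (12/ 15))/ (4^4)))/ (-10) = 205/ 384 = 0.53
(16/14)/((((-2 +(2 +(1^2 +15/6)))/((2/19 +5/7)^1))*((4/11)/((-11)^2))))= 580316/6517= 89.05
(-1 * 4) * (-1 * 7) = 28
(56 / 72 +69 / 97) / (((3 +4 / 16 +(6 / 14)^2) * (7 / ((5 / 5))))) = 36400 / 587529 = 0.06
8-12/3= 4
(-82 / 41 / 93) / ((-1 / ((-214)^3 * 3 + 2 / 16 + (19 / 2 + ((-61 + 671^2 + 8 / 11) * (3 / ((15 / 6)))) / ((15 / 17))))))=-63335308489 / 102300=-619113.47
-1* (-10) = 10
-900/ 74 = -450/ 37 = -12.16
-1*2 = -2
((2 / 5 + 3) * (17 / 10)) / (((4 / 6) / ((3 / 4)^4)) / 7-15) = -491589 / 1250150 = -0.39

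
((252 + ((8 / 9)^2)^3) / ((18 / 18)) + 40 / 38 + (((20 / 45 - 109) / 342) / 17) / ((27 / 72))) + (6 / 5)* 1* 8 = 225809397724 / 858277215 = 263.10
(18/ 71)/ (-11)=-18/ 781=-0.02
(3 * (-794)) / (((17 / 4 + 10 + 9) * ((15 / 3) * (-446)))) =1588 / 34565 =0.05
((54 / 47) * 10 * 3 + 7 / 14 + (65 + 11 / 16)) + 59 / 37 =2845009 / 27824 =102.25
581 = 581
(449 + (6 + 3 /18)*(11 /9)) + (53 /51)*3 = 421963 /918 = 459.65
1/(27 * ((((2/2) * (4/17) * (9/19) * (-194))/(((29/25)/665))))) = -493/164997000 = -0.00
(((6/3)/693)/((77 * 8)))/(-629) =-1/134256276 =-0.00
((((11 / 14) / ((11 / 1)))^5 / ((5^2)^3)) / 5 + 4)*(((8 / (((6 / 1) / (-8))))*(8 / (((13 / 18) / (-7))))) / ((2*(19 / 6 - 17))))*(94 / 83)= -2274995520013536 / 16798934140625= -135.42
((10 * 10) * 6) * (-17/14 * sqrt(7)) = -5100 * sqrt(7)/7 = -1927.62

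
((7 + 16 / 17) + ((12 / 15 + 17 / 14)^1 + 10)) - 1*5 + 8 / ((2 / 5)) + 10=53497 / 1190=44.96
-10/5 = -2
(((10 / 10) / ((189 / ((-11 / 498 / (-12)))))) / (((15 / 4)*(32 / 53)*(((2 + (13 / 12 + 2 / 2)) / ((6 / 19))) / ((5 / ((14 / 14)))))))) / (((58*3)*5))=583 / 304943985360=0.00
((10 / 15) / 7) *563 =1126 / 21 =53.62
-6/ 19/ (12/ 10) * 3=-15/ 19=-0.79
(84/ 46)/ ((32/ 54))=3.08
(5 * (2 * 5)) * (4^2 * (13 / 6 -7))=-11600 / 3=-3866.67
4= 4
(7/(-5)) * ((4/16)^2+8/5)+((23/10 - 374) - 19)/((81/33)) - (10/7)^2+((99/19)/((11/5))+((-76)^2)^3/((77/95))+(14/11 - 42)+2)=26295446831514170903/110602800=237746664926.33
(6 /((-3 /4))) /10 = -0.80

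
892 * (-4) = -3568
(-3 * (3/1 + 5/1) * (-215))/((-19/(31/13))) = -159960/247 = -647.61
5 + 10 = 15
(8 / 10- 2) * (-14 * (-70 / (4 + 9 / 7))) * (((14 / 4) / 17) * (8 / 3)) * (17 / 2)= -38416 / 37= -1038.27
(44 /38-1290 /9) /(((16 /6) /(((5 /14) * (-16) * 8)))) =324160 /133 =2437.29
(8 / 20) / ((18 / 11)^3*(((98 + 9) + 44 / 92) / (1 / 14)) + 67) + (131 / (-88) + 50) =4351929154703 / 89709367880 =48.51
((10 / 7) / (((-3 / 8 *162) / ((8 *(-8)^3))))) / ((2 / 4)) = 192.64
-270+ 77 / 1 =-193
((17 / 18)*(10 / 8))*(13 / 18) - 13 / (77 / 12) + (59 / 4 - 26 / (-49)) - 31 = -11800321 / 698544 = -16.89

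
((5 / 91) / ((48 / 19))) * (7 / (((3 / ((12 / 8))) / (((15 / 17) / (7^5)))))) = 475 / 118859104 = 0.00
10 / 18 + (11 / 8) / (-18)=23 / 48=0.48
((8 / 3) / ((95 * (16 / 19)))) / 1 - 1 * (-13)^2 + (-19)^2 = 5761 / 30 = 192.03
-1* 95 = -95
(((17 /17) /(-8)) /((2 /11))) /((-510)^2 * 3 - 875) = -11 /12470800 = -0.00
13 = 13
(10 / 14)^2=25 / 49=0.51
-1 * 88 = -88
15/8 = 1.88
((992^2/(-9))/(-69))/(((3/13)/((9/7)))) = 12792832/1449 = 8828.73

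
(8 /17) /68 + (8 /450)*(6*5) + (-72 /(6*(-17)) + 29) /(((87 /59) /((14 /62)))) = 6611161 /1299055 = 5.09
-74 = -74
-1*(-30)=30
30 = 30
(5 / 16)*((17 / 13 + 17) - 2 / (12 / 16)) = 4.89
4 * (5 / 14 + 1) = 38 / 7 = 5.43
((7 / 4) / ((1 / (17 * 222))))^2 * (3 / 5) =26171652.15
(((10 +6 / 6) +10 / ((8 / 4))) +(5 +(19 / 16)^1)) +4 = 419 / 16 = 26.19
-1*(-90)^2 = -8100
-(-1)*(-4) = -4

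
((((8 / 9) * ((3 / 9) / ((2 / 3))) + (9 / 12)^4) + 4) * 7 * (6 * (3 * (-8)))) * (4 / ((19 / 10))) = -383915 / 38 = -10103.03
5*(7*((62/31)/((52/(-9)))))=-12.12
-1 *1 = -1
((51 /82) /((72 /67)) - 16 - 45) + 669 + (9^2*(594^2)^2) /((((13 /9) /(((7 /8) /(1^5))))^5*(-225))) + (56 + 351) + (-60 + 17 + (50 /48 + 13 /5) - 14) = -2849409030704241758767 /779418265600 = -3655815056.52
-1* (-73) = 73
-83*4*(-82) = 27224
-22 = -22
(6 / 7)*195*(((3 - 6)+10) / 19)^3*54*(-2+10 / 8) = -2321865 / 6859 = -338.51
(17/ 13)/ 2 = 17/ 26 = 0.65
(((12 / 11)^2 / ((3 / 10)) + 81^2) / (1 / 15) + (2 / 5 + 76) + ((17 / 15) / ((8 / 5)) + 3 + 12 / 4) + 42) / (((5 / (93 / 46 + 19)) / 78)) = 17997477974983 / 556600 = 32334671.17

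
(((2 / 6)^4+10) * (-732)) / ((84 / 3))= -49471 / 189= -261.75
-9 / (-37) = 9 / 37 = 0.24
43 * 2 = 86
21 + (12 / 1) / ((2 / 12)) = 93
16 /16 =1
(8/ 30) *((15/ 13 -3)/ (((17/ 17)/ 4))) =-128/ 65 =-1.97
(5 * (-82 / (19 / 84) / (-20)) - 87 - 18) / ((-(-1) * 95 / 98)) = -26754 / 1805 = -14.82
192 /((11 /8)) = 1536 /11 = 139.64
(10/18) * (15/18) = 25/54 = 0.46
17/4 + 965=3877/4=969.25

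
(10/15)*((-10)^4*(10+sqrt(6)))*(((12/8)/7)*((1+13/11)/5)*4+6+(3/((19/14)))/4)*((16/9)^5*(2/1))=141679394816000*sqrt(6)/86388687+1416793948160000/86388687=20417443.92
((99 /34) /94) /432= 11 /153408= 0.00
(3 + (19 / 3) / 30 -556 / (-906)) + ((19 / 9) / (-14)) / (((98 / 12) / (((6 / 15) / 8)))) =35648987 / 9322740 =3.82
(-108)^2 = 11664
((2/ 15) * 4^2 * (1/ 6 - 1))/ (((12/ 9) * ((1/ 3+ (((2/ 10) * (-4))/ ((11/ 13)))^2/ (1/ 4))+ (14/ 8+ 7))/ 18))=-871200/ 459517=-1.90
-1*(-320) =320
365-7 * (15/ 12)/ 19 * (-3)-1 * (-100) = 35445/ 76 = 466.38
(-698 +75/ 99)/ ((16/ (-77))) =161063/ 48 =3355.48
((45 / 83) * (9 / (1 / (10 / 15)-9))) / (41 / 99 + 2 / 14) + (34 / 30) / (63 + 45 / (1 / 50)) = -648905822 / 555779205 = -1.17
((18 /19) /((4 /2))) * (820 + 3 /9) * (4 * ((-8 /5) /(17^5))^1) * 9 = -2126304 /134886415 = -0.02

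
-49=-49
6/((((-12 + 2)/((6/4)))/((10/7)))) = -9/7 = -1.29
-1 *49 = -49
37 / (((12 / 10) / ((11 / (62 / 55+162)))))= 111925 / 53832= 2.08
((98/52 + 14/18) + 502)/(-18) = -118091/4212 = -28.04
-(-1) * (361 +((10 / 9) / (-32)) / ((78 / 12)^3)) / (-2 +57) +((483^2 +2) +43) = 507522726121 / 2175030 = 233340.56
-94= -94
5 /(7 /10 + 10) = 50 /107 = 0.47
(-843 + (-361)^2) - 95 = 129383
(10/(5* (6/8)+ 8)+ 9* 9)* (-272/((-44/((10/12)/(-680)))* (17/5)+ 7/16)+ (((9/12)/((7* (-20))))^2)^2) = -8232524366841231739/45140177419509760000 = -0.18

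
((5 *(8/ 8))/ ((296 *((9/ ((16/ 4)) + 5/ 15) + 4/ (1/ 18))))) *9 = 27/ 13246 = 0.00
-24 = -24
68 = 68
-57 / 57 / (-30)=1 / 30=0.03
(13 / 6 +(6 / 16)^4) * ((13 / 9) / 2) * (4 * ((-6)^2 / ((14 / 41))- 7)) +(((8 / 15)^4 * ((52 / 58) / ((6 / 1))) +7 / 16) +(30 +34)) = 43325078445203 / 63141120000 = 686.16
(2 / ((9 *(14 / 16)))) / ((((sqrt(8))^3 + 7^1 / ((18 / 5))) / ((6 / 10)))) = -96 / 164663 + 27648 *sqrt(2) / 5763205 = 0.01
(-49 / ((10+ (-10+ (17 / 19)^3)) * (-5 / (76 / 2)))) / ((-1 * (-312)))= 6385729 / 3832140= 1.67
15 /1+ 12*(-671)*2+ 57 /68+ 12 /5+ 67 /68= -1367206 /85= -16084.78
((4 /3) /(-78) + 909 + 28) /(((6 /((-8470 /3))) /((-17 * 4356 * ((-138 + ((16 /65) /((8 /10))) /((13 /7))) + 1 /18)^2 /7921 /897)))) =167759925282112959041785 /1923165883830789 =87231125.87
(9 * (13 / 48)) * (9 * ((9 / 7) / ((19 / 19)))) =3159 / 112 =28.21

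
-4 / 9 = -0.44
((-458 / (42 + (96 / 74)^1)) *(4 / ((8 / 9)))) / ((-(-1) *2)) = -8473 / 356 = -23.80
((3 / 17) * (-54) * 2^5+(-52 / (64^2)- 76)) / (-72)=6631645 / 1253376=5.29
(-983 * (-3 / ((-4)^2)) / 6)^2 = 966289 / 1024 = 943.64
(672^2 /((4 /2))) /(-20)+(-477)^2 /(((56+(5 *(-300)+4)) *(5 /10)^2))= -11921.62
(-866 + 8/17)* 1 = -14714/17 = -865.53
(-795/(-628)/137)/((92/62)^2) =763995/182052176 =0.00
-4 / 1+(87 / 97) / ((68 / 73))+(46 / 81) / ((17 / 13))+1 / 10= -6686107 / 2671380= -2.50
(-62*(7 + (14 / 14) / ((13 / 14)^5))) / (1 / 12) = -2333835000 / 371293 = -6285.70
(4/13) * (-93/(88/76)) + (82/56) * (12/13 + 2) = -20.43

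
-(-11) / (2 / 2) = 11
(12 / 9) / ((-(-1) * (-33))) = -4 / 99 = -0.04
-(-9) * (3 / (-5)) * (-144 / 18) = 216 / 5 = 43.20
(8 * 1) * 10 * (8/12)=160/3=53.33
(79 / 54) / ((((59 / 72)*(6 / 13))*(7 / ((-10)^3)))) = -2054000 / 3717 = -552.60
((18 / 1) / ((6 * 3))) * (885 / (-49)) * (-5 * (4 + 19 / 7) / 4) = 207975 / 1372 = 151.59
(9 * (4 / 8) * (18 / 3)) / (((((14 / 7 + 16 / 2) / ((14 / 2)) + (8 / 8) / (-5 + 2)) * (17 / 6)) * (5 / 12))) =20.88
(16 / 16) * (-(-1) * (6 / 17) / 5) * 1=6 / 85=0.07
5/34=0.15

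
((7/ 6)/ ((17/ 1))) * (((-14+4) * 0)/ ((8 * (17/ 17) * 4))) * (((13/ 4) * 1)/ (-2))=0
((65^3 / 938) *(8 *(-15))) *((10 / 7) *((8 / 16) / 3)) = -27462500 / 3283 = -8365.06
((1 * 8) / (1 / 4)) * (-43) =-1376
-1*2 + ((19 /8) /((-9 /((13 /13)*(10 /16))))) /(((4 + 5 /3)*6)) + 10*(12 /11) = 1918187 /215424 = 8.90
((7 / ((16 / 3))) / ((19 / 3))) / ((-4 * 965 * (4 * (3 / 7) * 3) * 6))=-49 / 28162560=-0.00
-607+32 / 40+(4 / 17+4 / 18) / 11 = -5100823 / 8415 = -606.16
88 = 88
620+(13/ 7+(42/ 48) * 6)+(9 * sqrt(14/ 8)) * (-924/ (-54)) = 77 * sqrt(7)+17559/ 28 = 830.83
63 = 63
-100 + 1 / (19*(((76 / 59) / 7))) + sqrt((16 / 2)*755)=-22.00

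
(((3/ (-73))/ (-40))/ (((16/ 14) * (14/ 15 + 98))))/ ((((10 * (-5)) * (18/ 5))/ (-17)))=0.00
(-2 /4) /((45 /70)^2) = -98 /81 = -1.21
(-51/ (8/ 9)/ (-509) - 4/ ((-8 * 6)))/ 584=2395/ 7134144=0.00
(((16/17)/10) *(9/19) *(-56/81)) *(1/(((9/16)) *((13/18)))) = -14336/188955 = -0.08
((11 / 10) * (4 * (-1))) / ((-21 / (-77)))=-242 / 15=-16.13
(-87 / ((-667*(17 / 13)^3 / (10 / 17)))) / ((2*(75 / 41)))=0.01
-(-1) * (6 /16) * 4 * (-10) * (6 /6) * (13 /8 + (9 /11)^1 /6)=-2325 /88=-26.42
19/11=1.73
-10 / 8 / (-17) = 5 / 68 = 0.07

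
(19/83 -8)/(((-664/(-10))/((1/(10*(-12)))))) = 215/220448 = 0.00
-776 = -776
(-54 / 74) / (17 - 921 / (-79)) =-2133 / 83768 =-0.03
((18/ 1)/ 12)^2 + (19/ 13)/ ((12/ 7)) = 121/ 39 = 3.10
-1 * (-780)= 780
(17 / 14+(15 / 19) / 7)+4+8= 3545 / 266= 13.33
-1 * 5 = -5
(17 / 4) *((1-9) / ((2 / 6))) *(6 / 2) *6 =-1836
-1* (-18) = 18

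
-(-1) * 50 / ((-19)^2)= 50 / 361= 0.14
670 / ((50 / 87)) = 5829 / 5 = 1165.80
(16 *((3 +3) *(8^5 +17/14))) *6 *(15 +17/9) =2231452416/7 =318778916.57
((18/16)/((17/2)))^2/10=81/46240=0.00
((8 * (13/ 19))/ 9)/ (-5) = -0.12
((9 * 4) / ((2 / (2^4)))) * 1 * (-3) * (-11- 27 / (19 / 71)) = 1836864 / 19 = 96677.05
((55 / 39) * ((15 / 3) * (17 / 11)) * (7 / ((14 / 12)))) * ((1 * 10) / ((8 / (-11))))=-899.04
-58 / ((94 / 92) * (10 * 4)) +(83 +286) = 367.58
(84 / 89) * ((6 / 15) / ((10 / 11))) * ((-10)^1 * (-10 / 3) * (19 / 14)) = 1672 / 89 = 18.79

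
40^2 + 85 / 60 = 19217 / 12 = 1601.42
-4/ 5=-0.80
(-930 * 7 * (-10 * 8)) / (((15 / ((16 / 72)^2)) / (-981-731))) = -237762560 / 81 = -2935340.25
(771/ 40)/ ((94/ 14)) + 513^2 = 494763117/ 1880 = 263171.87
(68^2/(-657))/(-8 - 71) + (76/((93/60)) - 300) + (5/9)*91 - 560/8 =-144982657/536331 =-270.32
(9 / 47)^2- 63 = -139086 / 2209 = -62.96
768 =768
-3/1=-3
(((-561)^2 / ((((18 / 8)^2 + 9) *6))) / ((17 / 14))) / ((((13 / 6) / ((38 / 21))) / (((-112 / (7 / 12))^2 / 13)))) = 30736121856 / 4225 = 7274821.74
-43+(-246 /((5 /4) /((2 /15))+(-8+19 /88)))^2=29237069 /1225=23867.00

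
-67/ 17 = -3.94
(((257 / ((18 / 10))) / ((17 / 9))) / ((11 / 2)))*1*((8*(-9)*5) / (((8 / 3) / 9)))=-3122550 / 187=-16698.13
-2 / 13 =-0.15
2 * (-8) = -16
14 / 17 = 0.82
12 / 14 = 6 / 7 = 0.86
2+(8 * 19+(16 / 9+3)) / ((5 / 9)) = 1421 / 5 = 284.20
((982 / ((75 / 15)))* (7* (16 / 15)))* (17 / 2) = 934864 / 75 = 12464.85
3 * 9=27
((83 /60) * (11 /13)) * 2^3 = 9.36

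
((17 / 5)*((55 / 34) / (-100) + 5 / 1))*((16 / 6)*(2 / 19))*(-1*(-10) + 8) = 40668 / 475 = 85.62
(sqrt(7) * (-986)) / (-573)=986 * sqrt(7) / 573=4.55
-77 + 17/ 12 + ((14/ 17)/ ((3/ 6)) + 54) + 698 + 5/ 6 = 46165/ 68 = 678.90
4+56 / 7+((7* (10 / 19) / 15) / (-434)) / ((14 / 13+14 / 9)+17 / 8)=12.00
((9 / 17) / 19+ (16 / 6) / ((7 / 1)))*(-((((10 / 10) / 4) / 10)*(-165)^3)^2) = -746091807924375 / 144704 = -5155986067.59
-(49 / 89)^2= -2401 / 7921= -0.30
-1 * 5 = -5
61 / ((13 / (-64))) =-3904 / 13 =-300.31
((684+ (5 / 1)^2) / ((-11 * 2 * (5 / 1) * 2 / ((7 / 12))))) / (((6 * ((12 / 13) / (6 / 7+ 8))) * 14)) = -285727 / 1330560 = -0.21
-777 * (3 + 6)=-6993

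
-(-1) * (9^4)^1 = 6561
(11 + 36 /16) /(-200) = -53 /800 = -0.07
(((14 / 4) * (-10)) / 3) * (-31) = 1085 / 3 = 361.67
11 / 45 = 0.24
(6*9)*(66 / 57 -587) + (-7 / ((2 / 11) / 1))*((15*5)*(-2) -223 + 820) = -1856109 / 38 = -48844.97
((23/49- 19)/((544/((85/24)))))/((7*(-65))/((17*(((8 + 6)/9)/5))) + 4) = 19295/13119456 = 0.00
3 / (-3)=-1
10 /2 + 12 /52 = 68 /13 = 5.23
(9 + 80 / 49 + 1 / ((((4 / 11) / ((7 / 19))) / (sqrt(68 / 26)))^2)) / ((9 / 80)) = 81664270 / 689871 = 118.38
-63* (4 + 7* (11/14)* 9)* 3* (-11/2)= 222453/4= 55613.25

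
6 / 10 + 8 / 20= 1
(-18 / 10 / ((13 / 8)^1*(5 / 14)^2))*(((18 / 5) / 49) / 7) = -5184 / 56875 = -0.09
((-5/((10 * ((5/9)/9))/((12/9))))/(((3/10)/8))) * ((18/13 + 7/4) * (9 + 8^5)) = -384670872/13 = -29590067.08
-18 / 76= -0.24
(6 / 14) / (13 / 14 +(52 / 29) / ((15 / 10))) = 522 / 2587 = 0.20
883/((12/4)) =883/3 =294.33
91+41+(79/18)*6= 475/3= 158.33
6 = 6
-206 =-206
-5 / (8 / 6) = -15 / 4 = -3.75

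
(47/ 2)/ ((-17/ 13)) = -611/ 34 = -17.97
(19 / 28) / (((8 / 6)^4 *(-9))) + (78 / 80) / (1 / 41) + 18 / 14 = 1477929 / 35840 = 41.24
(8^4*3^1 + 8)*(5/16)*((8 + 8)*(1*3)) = 184440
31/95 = 0.33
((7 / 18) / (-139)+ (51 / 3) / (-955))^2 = 2422509961 / 5709280148100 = 0.00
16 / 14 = 8 / 7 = 1.14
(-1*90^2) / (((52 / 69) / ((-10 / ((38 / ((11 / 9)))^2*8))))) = 1043625 / 75088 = 13.90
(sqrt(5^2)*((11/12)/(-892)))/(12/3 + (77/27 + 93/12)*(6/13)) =-2145/3712504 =-0.00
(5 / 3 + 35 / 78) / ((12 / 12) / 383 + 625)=21065 / 6223776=0.00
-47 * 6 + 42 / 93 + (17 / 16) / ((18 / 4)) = -627889 / 2232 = -281.31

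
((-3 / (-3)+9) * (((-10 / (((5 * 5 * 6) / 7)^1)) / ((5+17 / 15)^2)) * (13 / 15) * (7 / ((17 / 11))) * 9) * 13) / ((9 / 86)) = -544.44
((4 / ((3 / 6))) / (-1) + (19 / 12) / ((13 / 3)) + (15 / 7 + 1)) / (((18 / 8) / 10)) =-5450 / 273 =-19.96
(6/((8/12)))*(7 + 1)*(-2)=-144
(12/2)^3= 216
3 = 3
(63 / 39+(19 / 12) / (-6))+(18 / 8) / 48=10471 / 7488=1.40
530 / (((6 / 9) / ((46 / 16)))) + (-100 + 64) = 17997 / 8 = 2249.62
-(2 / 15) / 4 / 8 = -1 / 240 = -0.00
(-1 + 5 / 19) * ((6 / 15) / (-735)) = 4 / 9975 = 0.00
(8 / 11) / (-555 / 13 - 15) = -52 / 4125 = -0.01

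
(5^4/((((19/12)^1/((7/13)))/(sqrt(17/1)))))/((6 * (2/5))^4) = 2734375 * sqrt(17)/426816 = 26.41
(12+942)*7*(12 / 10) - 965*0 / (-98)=40068 / 5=8013.60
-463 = -463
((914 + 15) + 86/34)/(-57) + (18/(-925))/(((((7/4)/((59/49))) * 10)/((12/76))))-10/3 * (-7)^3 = 577468946426/512399125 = 1126.99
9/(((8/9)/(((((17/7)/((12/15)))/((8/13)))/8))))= 89505/14336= 6.24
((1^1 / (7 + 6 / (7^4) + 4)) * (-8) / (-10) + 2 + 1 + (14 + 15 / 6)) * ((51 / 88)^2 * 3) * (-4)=-40345590969 / 511433120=-78.89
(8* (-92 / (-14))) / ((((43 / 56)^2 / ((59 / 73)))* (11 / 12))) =78.62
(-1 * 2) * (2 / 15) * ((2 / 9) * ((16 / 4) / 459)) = -32 / 61965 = -0.00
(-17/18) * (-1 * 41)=697/18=38.72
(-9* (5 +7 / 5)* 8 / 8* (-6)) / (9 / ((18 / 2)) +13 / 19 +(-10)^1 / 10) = 32832 / 65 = 505.11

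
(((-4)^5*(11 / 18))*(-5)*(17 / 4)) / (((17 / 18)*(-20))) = -704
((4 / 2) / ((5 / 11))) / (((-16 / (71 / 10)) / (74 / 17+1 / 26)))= -1515921 / 176800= -8.57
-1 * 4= -4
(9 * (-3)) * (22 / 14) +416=2615 / 7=373.57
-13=-13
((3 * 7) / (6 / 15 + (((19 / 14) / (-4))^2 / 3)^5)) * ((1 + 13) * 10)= 1083437537600229448089600 / 147406498356042778541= 7350.00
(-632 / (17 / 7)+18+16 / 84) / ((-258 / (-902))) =-38970910 / 46053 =-846.22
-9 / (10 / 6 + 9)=-27 / 32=-0.84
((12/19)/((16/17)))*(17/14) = 0.81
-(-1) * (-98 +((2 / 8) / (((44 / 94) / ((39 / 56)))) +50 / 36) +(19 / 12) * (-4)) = -4549295 / 44352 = -102.57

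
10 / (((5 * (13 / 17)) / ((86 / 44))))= 731 / 143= 5.11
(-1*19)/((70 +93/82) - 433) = 1558/29673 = 0.05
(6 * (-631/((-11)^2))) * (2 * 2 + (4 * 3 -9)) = -26502/121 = -219.02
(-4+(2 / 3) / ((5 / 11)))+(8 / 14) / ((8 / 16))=-146 / 105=-1.39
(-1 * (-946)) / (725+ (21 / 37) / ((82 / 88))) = 1435082 / 1100749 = 1.30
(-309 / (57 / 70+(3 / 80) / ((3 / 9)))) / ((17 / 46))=-2653280 / 2941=-902.17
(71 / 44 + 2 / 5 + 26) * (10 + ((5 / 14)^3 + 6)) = 271350727 / 603680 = 449.49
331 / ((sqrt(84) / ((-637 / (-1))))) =23005.29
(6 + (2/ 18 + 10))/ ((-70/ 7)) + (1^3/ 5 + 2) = 53/ 90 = 0.59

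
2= 2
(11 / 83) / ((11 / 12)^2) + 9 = 8361 / 913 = 9.16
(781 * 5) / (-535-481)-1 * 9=-13049 / 1016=-12.84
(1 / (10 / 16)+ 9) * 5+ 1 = 54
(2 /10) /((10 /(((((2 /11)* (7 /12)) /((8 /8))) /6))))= 7 /19800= 0.00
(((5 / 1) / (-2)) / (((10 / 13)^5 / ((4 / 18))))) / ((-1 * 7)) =371293 / 1260000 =0.29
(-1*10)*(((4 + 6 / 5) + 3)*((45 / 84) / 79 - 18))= 1631841 / 1106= 1475.44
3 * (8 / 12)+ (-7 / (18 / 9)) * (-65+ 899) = -2917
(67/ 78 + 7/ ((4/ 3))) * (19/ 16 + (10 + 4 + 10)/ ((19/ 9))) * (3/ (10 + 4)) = 3637601/ 221312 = 16.44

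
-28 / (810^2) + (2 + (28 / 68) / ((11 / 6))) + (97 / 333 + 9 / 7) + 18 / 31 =1079210093189 / 246270907575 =4.38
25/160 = 5/32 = 0.16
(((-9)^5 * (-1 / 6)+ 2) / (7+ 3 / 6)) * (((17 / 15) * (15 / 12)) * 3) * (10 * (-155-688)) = -94044799 / 2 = -47022399.50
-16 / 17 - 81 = -1393 / 17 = -81.94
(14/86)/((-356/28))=-49/3827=-0.01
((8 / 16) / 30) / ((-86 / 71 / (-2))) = 71 / 2580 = 0.03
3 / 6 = 1 / 2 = 0.50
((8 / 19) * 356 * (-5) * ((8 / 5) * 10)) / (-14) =113920 / 133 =856.54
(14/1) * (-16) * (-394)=88256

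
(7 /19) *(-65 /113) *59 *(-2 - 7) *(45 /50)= 434889 /4294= 101.28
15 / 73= 0.21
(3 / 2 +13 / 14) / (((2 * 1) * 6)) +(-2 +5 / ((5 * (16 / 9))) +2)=257 / 336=0.76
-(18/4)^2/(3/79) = -2133/4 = -533.25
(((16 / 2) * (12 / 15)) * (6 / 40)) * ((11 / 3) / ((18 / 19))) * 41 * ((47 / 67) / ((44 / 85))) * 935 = 116392727 / 603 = 193022.76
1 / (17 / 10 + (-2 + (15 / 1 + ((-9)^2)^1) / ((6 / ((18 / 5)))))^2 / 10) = 250 / 77709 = 0.00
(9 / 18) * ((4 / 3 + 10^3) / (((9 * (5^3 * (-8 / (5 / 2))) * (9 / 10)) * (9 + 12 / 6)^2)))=-751 / 588060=-0.00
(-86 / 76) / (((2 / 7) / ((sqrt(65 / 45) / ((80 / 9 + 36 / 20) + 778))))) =-0.01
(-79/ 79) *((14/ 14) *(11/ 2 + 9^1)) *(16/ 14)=-116/ 7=-16.57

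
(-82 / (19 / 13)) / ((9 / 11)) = -11726 / 171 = -68.57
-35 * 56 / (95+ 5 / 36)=-14112 / 685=-20.60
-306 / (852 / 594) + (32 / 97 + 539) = 2245106 / 6887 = 325.99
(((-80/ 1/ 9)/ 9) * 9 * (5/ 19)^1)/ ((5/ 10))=-4.68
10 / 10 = 1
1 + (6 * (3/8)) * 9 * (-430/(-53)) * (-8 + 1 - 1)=-69607/53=-1313.34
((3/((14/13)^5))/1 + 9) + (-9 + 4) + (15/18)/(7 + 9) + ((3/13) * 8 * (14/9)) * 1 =23583821/2621892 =8.99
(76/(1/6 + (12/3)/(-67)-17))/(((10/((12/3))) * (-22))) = 30552/373505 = 0.08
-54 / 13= -4.15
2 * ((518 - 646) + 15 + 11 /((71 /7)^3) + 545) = 309242650 /357911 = 864.02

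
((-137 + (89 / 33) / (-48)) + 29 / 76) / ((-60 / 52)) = 53473667 / 451440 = 118.45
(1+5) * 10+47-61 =46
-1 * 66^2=-4356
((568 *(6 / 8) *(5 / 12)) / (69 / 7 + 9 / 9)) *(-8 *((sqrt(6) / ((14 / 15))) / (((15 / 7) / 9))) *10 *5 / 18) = -62125 *sqrt(6) / 38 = -4004.59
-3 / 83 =-0.04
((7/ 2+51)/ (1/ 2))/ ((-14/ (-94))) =5123/ 7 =731.86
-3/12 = -1/4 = -0.25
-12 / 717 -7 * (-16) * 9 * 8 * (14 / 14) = 1927292 / 239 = 8063.98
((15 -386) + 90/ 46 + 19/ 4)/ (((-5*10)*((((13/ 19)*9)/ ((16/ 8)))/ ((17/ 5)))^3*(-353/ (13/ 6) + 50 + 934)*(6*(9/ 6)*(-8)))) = -225879483701/ 1361074135590000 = -0.00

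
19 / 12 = 1.58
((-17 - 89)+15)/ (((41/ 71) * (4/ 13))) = -83993/ 164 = -512.15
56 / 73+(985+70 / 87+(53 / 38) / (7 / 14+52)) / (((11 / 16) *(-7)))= -22122571752 / 108400985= -204.08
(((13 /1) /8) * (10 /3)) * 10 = 325 /6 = 54.17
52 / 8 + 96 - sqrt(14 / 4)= 100.63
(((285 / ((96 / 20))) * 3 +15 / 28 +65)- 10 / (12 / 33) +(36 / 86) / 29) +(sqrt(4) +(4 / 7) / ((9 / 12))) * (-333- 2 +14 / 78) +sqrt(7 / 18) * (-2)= -5789237933 / 8170344- sqrt(14) / 3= -709.81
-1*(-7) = 7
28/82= 14/41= 0.34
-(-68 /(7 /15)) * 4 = 4080 /7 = 582.86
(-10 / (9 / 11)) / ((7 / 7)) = -110 / 9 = -12.22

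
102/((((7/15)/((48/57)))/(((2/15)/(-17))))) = -192/133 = -1.44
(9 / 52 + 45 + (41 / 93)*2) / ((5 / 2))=222721 / 12090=18.42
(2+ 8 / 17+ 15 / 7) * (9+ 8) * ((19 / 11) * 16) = 166896 / 77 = 2167.48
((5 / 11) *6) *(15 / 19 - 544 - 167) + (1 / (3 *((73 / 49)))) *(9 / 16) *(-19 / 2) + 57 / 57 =-945755033 / 488224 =-1937.13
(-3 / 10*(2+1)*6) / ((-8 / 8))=27 / 5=5.40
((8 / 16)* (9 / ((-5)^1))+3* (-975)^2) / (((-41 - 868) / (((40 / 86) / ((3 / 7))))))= -44362486 / 13029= -3404.90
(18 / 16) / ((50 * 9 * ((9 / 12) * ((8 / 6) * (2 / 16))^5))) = 648 / 25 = 25.92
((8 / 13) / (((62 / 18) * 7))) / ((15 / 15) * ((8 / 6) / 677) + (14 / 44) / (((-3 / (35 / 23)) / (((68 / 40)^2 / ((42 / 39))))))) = -986578560 / 16665963041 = -0.06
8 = 8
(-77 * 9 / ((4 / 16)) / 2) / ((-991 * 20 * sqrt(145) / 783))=18711 * sqrt(145) / 49550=4.55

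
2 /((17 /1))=2 /17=0.12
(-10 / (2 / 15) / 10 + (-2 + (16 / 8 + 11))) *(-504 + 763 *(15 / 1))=38293.50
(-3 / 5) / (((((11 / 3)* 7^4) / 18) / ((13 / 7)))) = -2106 / 924385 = -0.00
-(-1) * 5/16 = 5/16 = 0.31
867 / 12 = 72.25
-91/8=-11.38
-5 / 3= -1.67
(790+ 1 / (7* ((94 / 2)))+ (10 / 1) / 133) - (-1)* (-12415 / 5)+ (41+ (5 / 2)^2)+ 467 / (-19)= -41762949 / 25004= -1670.25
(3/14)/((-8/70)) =-15/8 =-1.88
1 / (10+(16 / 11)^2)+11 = 16247 / 1466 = 11.08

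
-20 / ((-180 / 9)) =1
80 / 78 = 40 / 39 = 1.03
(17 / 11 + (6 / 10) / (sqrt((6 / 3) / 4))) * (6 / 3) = 4.79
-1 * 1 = -1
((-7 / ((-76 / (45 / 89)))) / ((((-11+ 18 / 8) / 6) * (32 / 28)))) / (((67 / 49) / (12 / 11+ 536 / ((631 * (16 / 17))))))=-256279653 / 6291155816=-0.04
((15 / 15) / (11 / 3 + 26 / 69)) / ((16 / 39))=299 / 496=0.60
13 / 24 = 0.54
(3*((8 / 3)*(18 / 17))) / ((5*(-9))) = -16 / 85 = -0.19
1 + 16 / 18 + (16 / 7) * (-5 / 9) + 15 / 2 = 341 / 42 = 8.12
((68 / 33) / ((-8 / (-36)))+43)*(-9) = -5175 / 11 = -470.45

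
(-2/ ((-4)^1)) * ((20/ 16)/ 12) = 5/ 96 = 0.05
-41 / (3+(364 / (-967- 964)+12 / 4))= -79171 / 11222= -7.05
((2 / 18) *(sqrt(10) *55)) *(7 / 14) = 55 *sqrt(10) / 18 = 9.66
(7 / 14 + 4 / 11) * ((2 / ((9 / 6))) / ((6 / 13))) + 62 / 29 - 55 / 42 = 133579 / 40194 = 3.32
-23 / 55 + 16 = 857 / 55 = 15.58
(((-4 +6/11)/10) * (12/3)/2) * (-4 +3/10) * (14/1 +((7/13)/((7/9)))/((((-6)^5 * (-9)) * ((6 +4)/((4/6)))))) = 35.79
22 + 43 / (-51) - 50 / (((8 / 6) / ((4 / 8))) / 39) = -144859 / 204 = -710.09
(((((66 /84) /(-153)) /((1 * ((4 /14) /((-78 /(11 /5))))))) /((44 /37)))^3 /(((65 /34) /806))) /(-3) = -21.63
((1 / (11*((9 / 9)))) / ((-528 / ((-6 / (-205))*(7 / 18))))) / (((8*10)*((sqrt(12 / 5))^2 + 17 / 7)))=-49 / 9658471680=-0.00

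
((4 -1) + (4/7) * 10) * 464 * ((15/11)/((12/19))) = 672220/77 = 8730.13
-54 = -54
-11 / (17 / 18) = -11.65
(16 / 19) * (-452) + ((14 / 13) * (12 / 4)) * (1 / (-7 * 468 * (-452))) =-3314628077 / 8708232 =-380.63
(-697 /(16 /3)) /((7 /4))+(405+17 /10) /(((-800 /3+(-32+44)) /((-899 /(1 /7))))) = 533472441 /53480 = 9975.18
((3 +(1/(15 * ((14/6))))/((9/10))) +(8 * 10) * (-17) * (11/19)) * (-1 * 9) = 938851/133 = 7059.03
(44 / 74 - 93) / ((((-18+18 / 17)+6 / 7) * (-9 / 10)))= -2034305 / 318681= -6.38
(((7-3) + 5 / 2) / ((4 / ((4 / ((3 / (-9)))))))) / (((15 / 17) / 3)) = -663 / 10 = -66.30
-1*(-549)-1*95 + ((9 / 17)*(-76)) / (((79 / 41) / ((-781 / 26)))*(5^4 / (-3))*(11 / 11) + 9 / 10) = 105095482186 / 232935139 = 451.18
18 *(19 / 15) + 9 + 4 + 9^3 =3824 / 5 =764.80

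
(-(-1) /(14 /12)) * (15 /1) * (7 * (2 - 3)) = -90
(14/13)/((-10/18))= -126/65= -1.94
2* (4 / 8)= 1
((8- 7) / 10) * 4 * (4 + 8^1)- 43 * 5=-1051 / 5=-210.20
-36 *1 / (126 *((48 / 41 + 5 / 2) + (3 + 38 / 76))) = -41 / 1029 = -0.04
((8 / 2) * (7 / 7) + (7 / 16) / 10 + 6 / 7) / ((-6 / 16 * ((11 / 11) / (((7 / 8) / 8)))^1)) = -5489 / 3840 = -1.43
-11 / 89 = -0.12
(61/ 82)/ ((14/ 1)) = 61/ 1148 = 0.05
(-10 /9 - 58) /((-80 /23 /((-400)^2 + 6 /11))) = 2691929177 /990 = 2719120.38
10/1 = 10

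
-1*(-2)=2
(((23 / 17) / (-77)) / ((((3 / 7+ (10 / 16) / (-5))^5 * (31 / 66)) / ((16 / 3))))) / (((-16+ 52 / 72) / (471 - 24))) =465907753156608 / 205772775725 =2264.19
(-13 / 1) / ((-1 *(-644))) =-0.02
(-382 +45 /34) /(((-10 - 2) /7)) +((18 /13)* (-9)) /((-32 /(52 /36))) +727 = 774893 /816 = 949.62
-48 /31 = -1.55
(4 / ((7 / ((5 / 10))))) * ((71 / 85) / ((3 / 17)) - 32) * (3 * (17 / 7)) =-13906 / 245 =-56.76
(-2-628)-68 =-698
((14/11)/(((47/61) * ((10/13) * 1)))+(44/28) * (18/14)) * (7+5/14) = 27187571/886655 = 30.66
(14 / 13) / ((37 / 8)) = 112 / 481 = 0.23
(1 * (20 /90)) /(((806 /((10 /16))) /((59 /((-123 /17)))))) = -5015 /3568968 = -0.00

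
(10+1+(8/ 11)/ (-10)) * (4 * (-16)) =-38464/ 55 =-699.35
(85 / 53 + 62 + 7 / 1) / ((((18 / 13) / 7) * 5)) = 170261 / 2385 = 71.39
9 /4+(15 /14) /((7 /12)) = 4.09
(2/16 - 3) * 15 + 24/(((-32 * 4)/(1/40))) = -27603/640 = -43.13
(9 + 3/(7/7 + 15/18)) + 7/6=779/66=11.80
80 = 80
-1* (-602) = 602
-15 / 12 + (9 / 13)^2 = -521 / 676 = -0.77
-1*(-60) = 60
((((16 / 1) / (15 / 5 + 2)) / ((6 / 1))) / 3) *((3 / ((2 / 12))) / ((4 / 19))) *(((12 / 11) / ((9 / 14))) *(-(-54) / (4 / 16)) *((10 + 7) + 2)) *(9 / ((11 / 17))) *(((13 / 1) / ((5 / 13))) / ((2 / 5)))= 75272416128 / 605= 124417216.74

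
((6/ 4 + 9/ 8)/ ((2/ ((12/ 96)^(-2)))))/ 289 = 84/ 289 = 0.29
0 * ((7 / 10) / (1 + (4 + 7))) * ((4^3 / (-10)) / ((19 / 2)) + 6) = 0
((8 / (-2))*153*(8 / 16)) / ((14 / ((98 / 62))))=-1071 / 31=-34.55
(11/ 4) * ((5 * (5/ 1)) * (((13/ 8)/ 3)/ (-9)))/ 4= -3575/ 3456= -1.03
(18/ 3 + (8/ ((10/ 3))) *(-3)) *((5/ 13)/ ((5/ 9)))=-54/ 65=-0.83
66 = 66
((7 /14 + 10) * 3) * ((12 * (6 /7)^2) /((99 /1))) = 216 /77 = 2.81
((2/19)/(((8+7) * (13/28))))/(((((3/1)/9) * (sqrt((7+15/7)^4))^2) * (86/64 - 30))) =-2401/10602741760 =-0.00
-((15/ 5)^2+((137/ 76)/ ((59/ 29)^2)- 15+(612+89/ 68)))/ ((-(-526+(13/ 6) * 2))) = -2049975729/ 1759628095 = -1.17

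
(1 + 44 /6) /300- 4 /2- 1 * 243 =-244.97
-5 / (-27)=5 / 27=0.19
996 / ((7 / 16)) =15936 / 7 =2276.57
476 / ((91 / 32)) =2176 / 13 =167.38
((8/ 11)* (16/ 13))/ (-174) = -64/ 12441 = -0.01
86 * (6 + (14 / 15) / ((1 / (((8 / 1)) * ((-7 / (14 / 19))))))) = -83764 / 15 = -5584.27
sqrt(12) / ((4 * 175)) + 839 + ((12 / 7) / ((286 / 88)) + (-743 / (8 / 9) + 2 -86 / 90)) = sqrt(3) / 350 + 153871 / 32760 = 4.70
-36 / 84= -3 / 7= -0.43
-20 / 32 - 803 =-6429 / 8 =-803.62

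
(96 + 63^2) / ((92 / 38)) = 77235 / 46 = 1679.02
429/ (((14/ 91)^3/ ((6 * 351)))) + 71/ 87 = 86344558727/ 348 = 248116548.07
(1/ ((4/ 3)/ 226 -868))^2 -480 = -41559869885079/ 86583062500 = -480.00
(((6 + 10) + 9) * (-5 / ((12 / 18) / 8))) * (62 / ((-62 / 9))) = 13500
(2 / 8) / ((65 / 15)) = 3 / 52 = 0.06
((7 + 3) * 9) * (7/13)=630/13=48.46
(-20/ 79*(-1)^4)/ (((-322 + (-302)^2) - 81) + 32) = -20/ 7175807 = -0.00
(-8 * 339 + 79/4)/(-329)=10769/1316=8.18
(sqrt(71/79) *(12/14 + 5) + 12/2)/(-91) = -0.13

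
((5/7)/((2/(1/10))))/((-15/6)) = -1/70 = -0.01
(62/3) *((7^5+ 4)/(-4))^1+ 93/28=-7295695/84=-86853.51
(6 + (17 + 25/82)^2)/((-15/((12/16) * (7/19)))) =-2875467/511024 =-5.63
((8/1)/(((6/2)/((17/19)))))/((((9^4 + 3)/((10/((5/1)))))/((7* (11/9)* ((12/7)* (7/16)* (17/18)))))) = 22253/5050998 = 0.00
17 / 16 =1.06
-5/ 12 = -0.42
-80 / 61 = -1.31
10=10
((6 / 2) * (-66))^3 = -7762392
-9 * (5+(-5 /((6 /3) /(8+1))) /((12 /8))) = 90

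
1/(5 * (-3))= -1/15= -0.07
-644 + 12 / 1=-632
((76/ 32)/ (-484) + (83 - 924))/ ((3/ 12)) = -3256371/ 968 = -3364.02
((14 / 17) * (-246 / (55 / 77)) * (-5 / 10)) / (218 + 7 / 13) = 52234 / 80495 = 0.65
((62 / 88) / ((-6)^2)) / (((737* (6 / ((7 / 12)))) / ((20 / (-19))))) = -1085 / 399253536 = -0.00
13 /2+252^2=127021 /2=63510.50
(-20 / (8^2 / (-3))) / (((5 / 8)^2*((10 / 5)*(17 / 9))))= 54 / 85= 0.64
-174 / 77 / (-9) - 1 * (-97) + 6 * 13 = 40483 / 231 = 175.25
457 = 457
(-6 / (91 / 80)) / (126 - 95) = -480 / 2821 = -0.17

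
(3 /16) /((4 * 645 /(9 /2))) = 9 /27520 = 0.00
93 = 93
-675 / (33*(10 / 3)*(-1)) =135 / 22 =6.14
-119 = -119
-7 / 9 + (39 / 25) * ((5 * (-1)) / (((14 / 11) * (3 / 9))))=-12073 / 630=-19.16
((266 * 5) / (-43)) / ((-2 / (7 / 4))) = 4655 / 172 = 27.06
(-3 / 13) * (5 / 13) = -15 / 169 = -0.09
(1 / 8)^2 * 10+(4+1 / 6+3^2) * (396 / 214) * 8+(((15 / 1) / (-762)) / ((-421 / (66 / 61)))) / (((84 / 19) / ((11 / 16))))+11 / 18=275342734252835 / 1407083767488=195.68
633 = 633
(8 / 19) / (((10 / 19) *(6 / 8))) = 16 / 15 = 1.07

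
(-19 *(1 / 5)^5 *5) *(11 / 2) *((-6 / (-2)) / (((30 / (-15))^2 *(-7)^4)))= -627 / 12005000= -0.00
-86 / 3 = -28.67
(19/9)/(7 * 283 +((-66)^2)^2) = 19/170790453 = 0.00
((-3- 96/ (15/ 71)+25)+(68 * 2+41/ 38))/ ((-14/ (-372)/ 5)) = -5218323/ 133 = -39235.51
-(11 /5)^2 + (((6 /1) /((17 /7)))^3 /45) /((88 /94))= -6055573 /1351075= -4.48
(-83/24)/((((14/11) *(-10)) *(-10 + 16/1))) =913/20160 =0.05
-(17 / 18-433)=7777 / 18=432.06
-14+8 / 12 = -13.33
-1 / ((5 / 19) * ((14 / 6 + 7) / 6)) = -171 / 70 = -2.44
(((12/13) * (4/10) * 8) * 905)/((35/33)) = 1146816/455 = 2520.47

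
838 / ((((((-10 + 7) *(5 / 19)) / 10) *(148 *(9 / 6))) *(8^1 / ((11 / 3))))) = -87571 / 3996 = -21.91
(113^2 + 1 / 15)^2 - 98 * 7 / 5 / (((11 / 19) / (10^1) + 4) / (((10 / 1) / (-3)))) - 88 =163049088.24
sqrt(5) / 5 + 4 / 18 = 2 / 9 + sqrt(5) / 5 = 0.67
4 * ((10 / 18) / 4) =5 / 9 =0.56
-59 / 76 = -0.78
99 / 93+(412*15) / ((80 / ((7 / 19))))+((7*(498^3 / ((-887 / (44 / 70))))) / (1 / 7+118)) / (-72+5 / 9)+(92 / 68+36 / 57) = 9832373410066159 / 94457036121820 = 104.09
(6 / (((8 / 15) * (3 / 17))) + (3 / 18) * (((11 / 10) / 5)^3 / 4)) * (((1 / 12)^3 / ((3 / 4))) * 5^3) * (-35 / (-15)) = 1338759317 / 93312000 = 14.35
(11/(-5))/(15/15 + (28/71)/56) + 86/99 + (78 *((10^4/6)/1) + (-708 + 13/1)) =832069207/6435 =129303.68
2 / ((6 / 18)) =6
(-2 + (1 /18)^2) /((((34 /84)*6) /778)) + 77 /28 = -3508415 /5508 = -636.97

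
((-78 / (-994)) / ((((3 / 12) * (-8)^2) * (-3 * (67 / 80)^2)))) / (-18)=2600 / 20079297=0.00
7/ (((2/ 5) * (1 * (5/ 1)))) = 7/ 2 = 3.50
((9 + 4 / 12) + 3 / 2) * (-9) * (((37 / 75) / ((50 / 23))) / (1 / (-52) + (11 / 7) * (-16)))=1006733 / 1144875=0.88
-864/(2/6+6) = -2592/19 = -136.42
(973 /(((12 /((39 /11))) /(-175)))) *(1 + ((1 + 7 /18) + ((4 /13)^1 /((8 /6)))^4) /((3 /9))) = -151008213475 /580008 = -260355.40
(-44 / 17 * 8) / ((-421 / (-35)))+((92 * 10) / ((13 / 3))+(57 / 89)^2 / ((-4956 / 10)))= 210.59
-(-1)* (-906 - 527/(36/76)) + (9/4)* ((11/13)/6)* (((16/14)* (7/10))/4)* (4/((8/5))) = -3778439/1872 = -2018.40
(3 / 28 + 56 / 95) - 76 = -200307 / 2660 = -75.30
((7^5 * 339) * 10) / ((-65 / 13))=-11395146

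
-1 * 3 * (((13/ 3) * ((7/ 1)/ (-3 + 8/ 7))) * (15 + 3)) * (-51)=-44982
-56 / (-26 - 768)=28 / 397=0.07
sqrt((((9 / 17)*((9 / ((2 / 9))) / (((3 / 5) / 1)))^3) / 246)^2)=661.87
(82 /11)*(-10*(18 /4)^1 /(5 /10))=-7380 /11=-670.91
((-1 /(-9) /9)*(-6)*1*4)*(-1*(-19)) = -152 /27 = -5.63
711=711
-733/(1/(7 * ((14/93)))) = -71834/93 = -772.41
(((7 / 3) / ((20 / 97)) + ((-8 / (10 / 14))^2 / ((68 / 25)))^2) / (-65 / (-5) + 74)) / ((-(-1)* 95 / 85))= 37075591 / 1686060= 21.99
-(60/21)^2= -400/49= -8.16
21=21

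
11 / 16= 0.69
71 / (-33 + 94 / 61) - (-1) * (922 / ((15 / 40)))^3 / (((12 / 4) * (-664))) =-96260440170881 / 12901437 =-7461218.48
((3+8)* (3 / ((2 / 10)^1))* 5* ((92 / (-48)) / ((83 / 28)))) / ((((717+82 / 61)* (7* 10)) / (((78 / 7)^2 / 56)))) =-117367965 / 4989932444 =-0.02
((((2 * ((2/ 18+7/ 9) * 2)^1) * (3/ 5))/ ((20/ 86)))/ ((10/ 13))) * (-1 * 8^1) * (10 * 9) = -214656/ 25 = -8586.24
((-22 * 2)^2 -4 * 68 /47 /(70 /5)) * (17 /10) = 5412868 /1645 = 3290.50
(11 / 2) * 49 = 539 / 2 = 269.50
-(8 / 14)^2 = -16 / 49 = -0.33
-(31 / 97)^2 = -961 / 9409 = -0.10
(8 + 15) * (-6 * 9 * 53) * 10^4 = -658260000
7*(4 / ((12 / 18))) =42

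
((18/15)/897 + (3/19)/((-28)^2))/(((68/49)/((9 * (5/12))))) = 102831/24723712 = 0.00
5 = 5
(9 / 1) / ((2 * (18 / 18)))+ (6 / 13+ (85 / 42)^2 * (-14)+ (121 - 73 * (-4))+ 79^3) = 404094289 / 819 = 493399.62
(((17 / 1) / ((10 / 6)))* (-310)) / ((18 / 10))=-5270 / 3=-1756.67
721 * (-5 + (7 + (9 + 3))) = 10094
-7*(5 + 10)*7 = -735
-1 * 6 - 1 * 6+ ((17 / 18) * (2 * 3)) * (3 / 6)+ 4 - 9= -85 / 6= -14.17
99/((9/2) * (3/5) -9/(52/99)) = -2860/417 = -6.86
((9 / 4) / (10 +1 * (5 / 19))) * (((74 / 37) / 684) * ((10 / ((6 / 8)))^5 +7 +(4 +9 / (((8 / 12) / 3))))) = 204825029 / 758160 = 270.16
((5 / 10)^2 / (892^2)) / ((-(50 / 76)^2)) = -361 / 497290000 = -0.00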